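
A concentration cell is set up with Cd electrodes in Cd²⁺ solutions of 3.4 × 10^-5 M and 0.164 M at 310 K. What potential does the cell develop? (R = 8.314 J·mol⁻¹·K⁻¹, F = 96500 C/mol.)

0.11 V

Both half-cells are Cd²⁺/Cd, so E°_cell = 0. The concentrated side is the cathode; the cell reaction moves Cd²⁺ from high to low concentration with n = 2.
Q = [Cd²⁺]_dilute/[Cd²⁺]_conc = 3.4 × 10^-5/0.164 = 2.07 × 10^-4.
E = 0 − (RT/nF) ln Q = −((8.314×310)/(2×96500))(-8.481) = 0.1133 V.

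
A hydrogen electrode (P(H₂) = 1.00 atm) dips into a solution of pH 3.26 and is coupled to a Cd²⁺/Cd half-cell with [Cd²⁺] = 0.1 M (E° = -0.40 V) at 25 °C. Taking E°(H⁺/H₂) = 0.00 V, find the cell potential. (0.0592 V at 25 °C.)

The hydrogen couple is the cathode, so E°_cell = 0.40 V; n = 2.
[H⁺] = 10^(−3.26) = 5.5 × 10^-4 M, and Q = [Cd²⁺]·P(H₂) / [H⁺]^2 = 3.31 × 10^5.
E = E° − (0.0592/2) log Q = 0.40 − (0.0592/2)(5.520) = 0.237 V.

0.24 V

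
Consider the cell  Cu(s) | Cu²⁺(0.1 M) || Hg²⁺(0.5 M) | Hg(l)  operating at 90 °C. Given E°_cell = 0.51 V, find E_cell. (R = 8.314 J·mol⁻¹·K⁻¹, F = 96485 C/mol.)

0.535 V

Balancing electrons gives n = 2; the reaction quotient is Q = [Cu²⁺]/[Hg²⁺] = 0.200.
E = E° − (RT/nF) ln Q = 0.51 − (8.314×363)/(2×96485) × (-1.609) = 0.510 + 0.025 = 0.535 V.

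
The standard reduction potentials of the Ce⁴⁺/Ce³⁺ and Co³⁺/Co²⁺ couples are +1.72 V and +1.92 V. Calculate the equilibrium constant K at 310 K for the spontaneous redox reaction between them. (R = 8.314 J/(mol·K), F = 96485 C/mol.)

1800

E°_cell = +1.92 − (+1.72) = 0.20 V, with n = 1 electron transferred.
At equilibrium E = 0, so the Nernst equation gives ln K = nFE°/RT = (1)(96485)(0.20)/((8.314)(310)) = 7.49.
K = e^7.49 = 1800.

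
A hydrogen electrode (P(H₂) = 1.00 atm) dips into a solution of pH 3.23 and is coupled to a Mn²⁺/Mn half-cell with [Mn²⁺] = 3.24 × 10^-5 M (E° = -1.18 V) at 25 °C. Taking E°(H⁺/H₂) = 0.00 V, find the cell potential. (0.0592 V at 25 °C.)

The hydrogen couple is the cathode, so E°_cell = 1.18 V; n = 2.
[H⁺] = 10^(−3.23) = 5.9 × 10^-4 M, and Q = [Mn²⁺]·P(H₂) / [H⁺]^2 = 93.4.
E = E° − (0.0592/2) log Q = 1.18 − (0.0592/2)(1.971) = 1.122 V.

1.12 V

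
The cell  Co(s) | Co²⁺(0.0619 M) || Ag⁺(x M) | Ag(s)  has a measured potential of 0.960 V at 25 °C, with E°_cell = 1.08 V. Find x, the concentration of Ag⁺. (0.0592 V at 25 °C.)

0.0023 M

From the Nernst equation, log Q = n(E° − E)/0.0592 = 2(1.08 − 0.960)/0.0592 = 4.054, so Q = 1.13 × 10^4.
With Q = [Co²⁺]/[Ag⁺]^2 and the known concentrations, [Ag⁺]^2 in the denominator gives [Ag⁺] = 0.0023 M.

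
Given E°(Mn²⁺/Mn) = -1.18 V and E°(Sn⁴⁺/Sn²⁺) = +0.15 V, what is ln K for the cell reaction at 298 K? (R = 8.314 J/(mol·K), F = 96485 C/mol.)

ln K = 103.6

E°_cell = +0.15 − (-1.18) = 1.33 V, with n = 2 electrons transferred.
At equilibrium E = 0, so the Nernst equation gives ln K = nFE°/RT = (2)(96485)(1.33)/((8.314)(298)) = 103.59.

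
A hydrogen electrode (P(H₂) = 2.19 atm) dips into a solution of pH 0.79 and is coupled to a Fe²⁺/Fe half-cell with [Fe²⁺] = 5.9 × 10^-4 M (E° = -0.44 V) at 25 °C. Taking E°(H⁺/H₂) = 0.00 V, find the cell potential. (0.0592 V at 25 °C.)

0.48 V

The hydrogen couple is the cathode, so E°_cell = 0.44 V; n = 2.
[H⁺] = 10^(−0.79) = 0.16 M, and Q = [Fe²⁺]·P(H₂) / [H⁺]^2 = 0.0491.
E = E° − (0.0592/2) log Q = 0.44 − (0.0592/2)(-1.309) = 0.479 V.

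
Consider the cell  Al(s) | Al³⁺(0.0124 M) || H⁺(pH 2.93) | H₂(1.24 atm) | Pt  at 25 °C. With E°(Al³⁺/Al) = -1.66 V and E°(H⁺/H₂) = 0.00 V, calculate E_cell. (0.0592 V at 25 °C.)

The hydrogen couple is the cathode, so E°_cell = 1.66 V; n = 6.
[H⁺] = 10^(−2.93) = 0.0012 M, and Q = [Al³⁺]^2·P(H₂)^3 / [H⁺]^6 = 1.11 × 10^14.
E = E° − (0.0592/6) log Q = 1.66 − (0.0592/6)(14.047) = 1.521 V.

1.52 V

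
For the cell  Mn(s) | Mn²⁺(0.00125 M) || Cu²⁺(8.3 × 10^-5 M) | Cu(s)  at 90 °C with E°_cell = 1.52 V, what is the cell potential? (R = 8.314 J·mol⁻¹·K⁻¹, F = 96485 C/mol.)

1.48 V

Balancing electrons gives n = 2; the reaction quotient is Q = [Mn²⁺]/[Cu²⁺] = 15.1.
E = E° − (RT/nF) ln Q = 1.52 − (8.314×363)/(2×96485) × (2.712) = 1.520 − 0.042 = 1.478 V.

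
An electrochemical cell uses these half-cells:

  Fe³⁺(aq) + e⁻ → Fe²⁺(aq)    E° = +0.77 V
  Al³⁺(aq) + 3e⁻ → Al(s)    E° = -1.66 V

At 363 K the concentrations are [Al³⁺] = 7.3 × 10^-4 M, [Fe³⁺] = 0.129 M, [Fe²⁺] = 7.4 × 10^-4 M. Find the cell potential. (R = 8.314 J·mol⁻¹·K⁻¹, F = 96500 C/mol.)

The Fe³⁺/Fe²⁺ couple has the higher reduction potential and acts as the cathode, so E°_cell = +0.77 − (-1.66) = 2.43 V.
Balancing electrons gives n = 3; the reaction quotient is Q = [Al³⁺]·[Fe²⁺]^3/[Fe³⁺]^3 = 1.38 × 10^-10.
E = E° − (RT/nF) ln Q = 2.43 − (8.314×363)/(3×96500) × (-22.705) = 2.430 + 0.237 = 2.667 V.

2.67 V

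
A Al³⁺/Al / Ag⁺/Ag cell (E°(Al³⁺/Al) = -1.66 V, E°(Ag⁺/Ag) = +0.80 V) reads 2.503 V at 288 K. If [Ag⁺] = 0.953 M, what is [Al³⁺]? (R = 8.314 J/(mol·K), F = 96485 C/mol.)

0.0048 M

From the Nernst equation, ln Q = nF(E° − E)/RT = 3×96485×(2.46 − 2.503)/(8.314×288) = -5.198, so Q = 0.00553.
With Q = [Al³⁺]/[Ag⁺]^3 and the known concentrations, [Al³⁺] in the numerator gives [Al³⁺] = 0.0048 M.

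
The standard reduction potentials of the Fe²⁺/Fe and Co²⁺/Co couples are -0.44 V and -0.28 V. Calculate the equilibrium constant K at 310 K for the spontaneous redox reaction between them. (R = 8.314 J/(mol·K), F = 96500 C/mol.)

1.6 × 10^5

E°_cell = -0.28 − (-0.44) = 0.16 V, with n = 2 electrons transferred.
At equilibrium E = 0, so the Nernst equation gives ln K = nFE°/RT = (2)(96500)(0.16)/((8.314)(310)) = 11.98.
K = e^11.98 = 1.6 × 10^5.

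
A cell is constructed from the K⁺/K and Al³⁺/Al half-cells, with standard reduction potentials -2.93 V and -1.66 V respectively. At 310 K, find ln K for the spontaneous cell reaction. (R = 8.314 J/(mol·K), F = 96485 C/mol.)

E°_cell = -1.66 − (-2.93) = 1.27 V, with n = 3 electrons transferred.
At equilibrium E = 0, so the Nernst equation gives ln K = nFE°/RT = (3)(96485)(1.27)/((8.314)(310)) = 142.63.

ln K = 142.6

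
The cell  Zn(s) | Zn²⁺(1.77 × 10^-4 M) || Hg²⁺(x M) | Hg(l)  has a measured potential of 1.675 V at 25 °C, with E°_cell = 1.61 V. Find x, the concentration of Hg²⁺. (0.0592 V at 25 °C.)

From the Nernst equation, log Q = n(E° − E)/0.0592 = 2(1.61 − 1.675)/0.0592 = -2.196, so Q = 0.00637.
With Q = [Zn²⁺]/[Hg²⁺] and the known concentrations, [Hg²⁺] in the denominator gives [Hg²⁺] = 0.028 M.

0.028 M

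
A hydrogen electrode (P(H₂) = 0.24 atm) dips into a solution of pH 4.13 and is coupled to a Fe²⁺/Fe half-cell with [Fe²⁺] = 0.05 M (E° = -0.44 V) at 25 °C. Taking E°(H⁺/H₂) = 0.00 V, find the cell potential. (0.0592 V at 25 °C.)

The hydrogen couple is the cathode, so E°_cell = 0.44 V; n = 2.
[H⁺] = 10^(−4.13) = 7.4 × 10^-5 M, and Q = [Fe²⁺]·P(H₂) / [H⁺]^2 = 2.18 × 10^6.
E = E° − (0.0592/2) log Q = 0.44 − (0.0592/2)(6.339) = 0.252 V.

0.25 V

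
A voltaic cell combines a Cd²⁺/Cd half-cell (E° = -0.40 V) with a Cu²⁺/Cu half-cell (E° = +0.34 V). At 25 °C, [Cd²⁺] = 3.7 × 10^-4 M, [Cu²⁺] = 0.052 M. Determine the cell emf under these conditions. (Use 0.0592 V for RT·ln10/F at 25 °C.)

The Cu²⁺/Cu couple has the higher reduction potential and acts as the cathode, so E°_cell = +0.34 − (-0.40) = 0.74 V.
Balancing electrons gives n = 2; the reaction quotient is Q = [Cd²⁺]/[Cu²⁺] = 0.00712.
At 25 °C, E = E° − (0.0592/n) log Q = 0.74 − (0.0592/2)(-2.148) = 0.740 + 0.064 = 0.804 V.

0.804 V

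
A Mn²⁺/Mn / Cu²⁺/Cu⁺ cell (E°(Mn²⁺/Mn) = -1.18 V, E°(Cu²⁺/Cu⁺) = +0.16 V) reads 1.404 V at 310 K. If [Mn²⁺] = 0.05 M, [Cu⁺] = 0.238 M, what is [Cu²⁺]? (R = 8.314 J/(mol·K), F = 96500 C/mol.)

0.58 M

From the Nernst equation, ln Q = nF(E° − E)/RT = 2×96500×(1.34 − 1.404)/(8.314×310) = -4.793, so Q = 0.00829.
With Q = [Mn²⁺]·[Cu⁺]^2/[Cu²⁺]^2 and the known concentrations, [Cu²⁺]^2 in the denominator gives [Cu²⁺] = 0.58 M.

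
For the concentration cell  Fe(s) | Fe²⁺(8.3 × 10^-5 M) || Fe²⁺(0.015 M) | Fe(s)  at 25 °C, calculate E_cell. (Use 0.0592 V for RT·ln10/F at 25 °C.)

0.067 V

Both half-cells are Fe²⁺/Fe, so E°_cell = 0. The concentrated side is the cathode; the cell reaction moves Fe²⁺ from high to low concentration with n = 2.
Q = [Fe²⁺]_dilute/[Fe²⁺]_conc = 8.3 × 10^-5/0.015 = 0.00553.
E = 0 − (0.0592/2) log Q = −(0.0592/2)(-2.257) = 0.0668 V.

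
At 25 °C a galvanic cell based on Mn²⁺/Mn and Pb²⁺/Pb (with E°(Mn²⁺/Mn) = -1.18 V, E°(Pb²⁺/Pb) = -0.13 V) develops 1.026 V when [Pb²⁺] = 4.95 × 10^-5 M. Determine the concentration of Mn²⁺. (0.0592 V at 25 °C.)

From the Nernst equation, log Q = n(E° − E)/0.0592 = 2(1.05 − 1.026)/0.0592 = 0.811, so Q = 6.47.
With Q = [Mn²⁺]/[Pb²⁺] and the known concentrations, [Mn²⁺] in the numerator gives [Mn²⁺] = 3.2 × 10^-4 M.

3.2 × 10^-4 M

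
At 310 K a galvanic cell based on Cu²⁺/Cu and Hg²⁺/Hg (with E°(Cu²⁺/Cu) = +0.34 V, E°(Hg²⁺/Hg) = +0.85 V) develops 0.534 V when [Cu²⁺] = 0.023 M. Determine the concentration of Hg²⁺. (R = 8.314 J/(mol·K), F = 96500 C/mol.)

0.14 M

From the Nernst equation, ln Q = nF(E° − E)/RT = 2×96500×(0.51 − 0.534)/(8.314×310) = -1.797, so Q = 0.166.
With Q = [Cu²⁺]/[Hg²⁺] and the known concentrations, [Hg²⁺] in the denominator gives [Hg²⁺] = 0.14 M.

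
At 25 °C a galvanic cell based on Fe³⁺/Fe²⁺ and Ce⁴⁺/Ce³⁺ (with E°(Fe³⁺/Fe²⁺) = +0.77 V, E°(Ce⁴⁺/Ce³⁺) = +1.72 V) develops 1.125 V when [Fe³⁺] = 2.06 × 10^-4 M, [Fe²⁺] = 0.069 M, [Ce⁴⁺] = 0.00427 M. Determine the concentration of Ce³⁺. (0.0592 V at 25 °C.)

0.0016 M

From the Nernst equation, log Q = n(E° − E)/0.0592 = 1(0.95 − 1.125)/0.0592 = -2.956, so Q = 0.00111.
With Q = [Fe³⁺]·[Ce³⁺]/([Fe²⁺]·[Ce⁴⁺]) and the known concentrations, [Ce³⁺] in the numerator gives [Ce³⁺] = 0.0016 M.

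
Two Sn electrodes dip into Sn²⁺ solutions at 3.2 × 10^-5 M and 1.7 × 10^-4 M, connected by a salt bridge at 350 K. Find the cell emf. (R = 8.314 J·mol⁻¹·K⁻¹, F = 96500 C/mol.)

0.025 V

Both half-cells are Sn²⁺/Sn, so E°_cell = 0. The concentrated side is the cathode; the cell reaction moves Sn²⁺ from high to low concentration with n = 2.
Q = [Sn²⁺]_dilute/[Sn²⁺]_conc = 3.2 × 10^-5/1.7 × 10^-4 = 0.188.
E = 0 − (RT/nF) ln Q = −((8.314×350)/(2×96500))(-1.670) = 0.0252 V.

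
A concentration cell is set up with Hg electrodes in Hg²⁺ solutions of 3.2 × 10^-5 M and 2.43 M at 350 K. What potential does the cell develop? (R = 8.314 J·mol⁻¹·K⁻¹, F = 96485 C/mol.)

Both half-cells are Hg²⁺/Hg, so E°_cell = 0. The concentrated side is the cathode; the cell reaction moves Hg²⁺ from high to low concentration with n = 2.
Q = [Hg²⁺]_dilute/[Hg²⁺]_conc = 3.2 × 10^-5/2.43 = 1.32 × 10^-5.
E = 0 − (RT/nF) ln Q = −((8.314×350)/(2×96485))(-11.238) = 0.1695 V.

0.17 V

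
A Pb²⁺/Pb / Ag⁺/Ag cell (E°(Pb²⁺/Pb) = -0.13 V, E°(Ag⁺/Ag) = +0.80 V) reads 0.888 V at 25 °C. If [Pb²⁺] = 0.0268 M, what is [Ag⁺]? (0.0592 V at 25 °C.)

From the Nernst equation, log Q = n(E° − E)/0.0592 = 2(0.93 − 0.888)/0.0592 = 1.419, so Q = 26.2.
With Q = [Pb²⁺]/[Ag⁺]^2 and the known concentrations, [Ag⁺]^2 in the denominator gives [Ag⁺] = 0.032 M.

0.032 M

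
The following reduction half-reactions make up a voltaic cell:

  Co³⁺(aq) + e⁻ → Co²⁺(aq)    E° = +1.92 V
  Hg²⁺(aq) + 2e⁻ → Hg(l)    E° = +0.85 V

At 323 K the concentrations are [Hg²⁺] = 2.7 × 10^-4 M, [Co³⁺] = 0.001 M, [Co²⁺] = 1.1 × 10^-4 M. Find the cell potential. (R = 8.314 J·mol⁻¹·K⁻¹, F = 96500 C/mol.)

The Co³⁺/Co²⁺ couple has the higher reduction potential and acts as the cathode, so E°_cell = +1.92 − (+0.85) = 1.07 V.
Balancing electrons gives n = 2; the reaction quotient is Q = [Hg²⁺]·[Co²⁺]^2/[Co³⁺]^2 = 3.27 × 10^-6.
E = E° − (RT/nF) ln Q = 1.07 − (8.314×323)/(2×96500) × (-12.632) = 1.070 + 0.176 = 1.246 V.

1.25 V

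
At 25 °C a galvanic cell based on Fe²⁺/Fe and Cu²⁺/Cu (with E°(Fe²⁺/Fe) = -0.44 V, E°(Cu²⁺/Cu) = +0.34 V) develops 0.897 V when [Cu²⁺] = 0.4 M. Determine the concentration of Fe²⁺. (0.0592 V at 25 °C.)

From the Nernst equation, log Q = n(E° − E)/0.0592 = 2(0.78 − 0.897)/0.0592 = -3.953, so Q = 1.12 × 10^-4.
With Q = [Fe²⁺]/[Cu²⁺] and the known concentrations, [Fe²⁺] in the numerator gives [Fe²⁺] = 4.5 × 10^-5 M.

4.5 × 10^-5 M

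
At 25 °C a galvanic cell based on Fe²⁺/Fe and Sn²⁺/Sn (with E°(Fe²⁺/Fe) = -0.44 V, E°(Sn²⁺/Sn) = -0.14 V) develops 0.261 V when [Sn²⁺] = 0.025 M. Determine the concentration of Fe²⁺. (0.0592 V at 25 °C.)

0.52 M

From the Nernst equation, log Q = n(E° − E)/0.0592 = 2(0.30 − 0.261)/0.0592 = 1.318, so Q = 20.8.
With Q = [Fe²⁺]/[Sn²⁺] and the known concentrations, [Fe²⁺] in the numerator gives [Fe²⁺] = 0.52 M.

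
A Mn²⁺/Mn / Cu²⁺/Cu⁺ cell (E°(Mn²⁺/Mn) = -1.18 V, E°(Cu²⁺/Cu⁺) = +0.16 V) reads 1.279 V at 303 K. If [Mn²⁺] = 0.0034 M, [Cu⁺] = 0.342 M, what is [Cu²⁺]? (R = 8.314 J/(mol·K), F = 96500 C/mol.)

0.0019 M

From the Nernst equation, ln Q = nF(E° − E)/RT = 2×96500×(1.34 − 1.279)/(8.314×303) = 4.673, so Q = 107.
With Q = [Mn²⁺]·[Cu⁺]^2/[Cu²⁺]^2 and the known concentrations, [Cu²⁺]^2 in the denominator gives [Cu²⁺] = 0.0019 M.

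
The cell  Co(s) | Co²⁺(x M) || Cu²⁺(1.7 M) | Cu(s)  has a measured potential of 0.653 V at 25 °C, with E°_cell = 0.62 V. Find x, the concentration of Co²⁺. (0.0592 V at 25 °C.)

0.13 M

From the Nernst equation, log Q = n(E° − E)/0.0592 = 2(0.62 − 0.653)/0.0592 = -1.115, so Q = 0.0768.
With Q = [Co²⁺]/[Cu²⁺] and the known concentrations, [Co²⁺] in the numerator gives [Co²⁺] = 0.13 M.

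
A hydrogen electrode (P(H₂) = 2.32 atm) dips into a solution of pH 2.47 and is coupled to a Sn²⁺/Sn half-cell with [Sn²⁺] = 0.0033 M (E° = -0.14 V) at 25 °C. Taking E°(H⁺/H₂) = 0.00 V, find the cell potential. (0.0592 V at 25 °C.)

0.056 V

The hydrogen couple is the cathode, so E°_cell = 0.14 V; n = 2.
[H⁺] = 10^(−2.47) = 0.0034 M, and Q = [Sn²⁺]·P(H₂) / [H⁺]^2 = 667.
E = E° − (0.0592/2) log Q = 0.14 − (0.0592/2)(2.824) = 0.056 V.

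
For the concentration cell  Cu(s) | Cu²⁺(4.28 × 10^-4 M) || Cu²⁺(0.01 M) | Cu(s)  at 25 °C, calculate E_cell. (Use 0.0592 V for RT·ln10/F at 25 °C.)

0.041 V

Both half-cells are Cu²⁺/Cu, so E°_cell = 0. The concentrated side is the cathode; the cell reaction moves Cu²⁺ from high to low concentration with n = 2.
Q = [Cu²⁺]_dilute/[Cu²⁺]_conc = 4.28 × 10^-4/0.01 = 0.0428.
E = 0 − (0.0592/2) log Q = −(0.0592/2)(-1.369) = 0.0405 V.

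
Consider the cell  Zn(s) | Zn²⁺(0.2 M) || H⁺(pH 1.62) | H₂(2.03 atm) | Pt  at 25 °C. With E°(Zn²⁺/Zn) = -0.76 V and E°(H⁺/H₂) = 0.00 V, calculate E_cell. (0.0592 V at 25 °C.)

0.68 V

The hydrogen couple is the cathode, so E°_cell = 0.76 V; n = 2.
[H⁺] = 10^(−1.62) = 0.024 M, and Q = [Zn²⁺]·P(H₂) / [H⁺]^2 = 706.
E = E° − (0.0592/2) log Q = 0.76 − (0.0592/2)(2.849) = 0.676 V.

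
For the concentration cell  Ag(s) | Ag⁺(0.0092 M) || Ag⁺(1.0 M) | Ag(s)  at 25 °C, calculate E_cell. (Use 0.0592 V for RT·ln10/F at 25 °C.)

0.12 V

Both half-cells are Ag⁺/Ag, so E°_cell = 0. The concentrated side is the cathode; the cell reaction moves Ag⁺ from high to low concentration with n = 1.
Q = [Ag⁺]_dilute/[Ag⁺]_conc = 0.0092/1.0 = 0.00920.
E = 0 − (0.0592/1) log Q = −(0.0592/1)(-2.036) = 0.1205 V.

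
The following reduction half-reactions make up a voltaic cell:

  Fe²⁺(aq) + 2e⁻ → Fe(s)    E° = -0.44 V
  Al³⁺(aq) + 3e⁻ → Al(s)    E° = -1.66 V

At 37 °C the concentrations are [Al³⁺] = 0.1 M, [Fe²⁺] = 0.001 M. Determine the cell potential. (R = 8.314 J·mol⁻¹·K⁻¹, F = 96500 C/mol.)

The Fe²⁺/Fe couple has the higher reduction potential and acts as the cathode, so E°_cell = -0.44 − (-1.66) = 1.22 V.
Balancing electrons gives n = 6; the reaction quotient is Q = [Al³⁺]^2/[Fe²⁺]^3 = 1 × 10^7.
E = E° − (RT/nF) ln Q = 1.22 − (8.314×310)/(6×96500) × (16.118) = 1.220 − 0.072 = 1.148 V.

1.15 V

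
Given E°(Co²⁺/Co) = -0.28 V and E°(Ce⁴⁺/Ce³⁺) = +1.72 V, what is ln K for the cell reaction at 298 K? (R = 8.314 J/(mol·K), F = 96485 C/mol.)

E°_cell = +1.72 − (-0.28) = 2.00 V, with n = 2 electrons transferred.
At equilibrium E = 0, so the Nernst equation gives ln K = nFE°/RT = (2)(96485)(2.00)/((8.314)(298)) = 155.77.

ln K = 155.8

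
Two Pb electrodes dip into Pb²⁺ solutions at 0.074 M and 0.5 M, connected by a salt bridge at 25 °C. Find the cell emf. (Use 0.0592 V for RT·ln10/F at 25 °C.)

0.025 V

Both half-cells are Pb²⁺/Pb, so E°_cell = 0. The concentrated side is the cathode; the cell reaction moves Pb²⁺ from high to low concentration with n = 2.
Q = [Pb²⁺]_dilute/[Pb²⁺]_conc = 0.074/0.5 = 0.148.
E = 0 − (0.0592/2) log Q = −(0.0592/2)(-0.830) = 0.0246 V.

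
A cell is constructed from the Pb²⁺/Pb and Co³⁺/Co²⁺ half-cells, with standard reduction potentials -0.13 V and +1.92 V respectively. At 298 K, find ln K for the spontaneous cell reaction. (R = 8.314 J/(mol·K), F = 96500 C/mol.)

E°_cell = +1.92 − (-0.13) = 2.05 V, with n = 2 electrons transferred.
At equilibrium E = 0, so the Nernst equation gives ln K = nFE°/RT = (2)(96500)(2.05)/((8.314)(298)) = 159.69.

ln K = 159.7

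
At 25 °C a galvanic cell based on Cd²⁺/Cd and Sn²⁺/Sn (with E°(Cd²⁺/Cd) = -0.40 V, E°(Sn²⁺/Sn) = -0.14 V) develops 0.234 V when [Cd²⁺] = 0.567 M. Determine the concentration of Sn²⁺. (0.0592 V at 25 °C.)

0.075 M

From the Nernst equation, log Q = n(E° − E)/0.0592 = 2(0.26 − 0.234)/0.0592 = 0.878, so Q = 7.56.
With Q = [Cd²⁺]/[Sn²⁺] and the known concentrations, [Sn²⁺] in the denominator gives [Sn²⁺] = 0.075 M.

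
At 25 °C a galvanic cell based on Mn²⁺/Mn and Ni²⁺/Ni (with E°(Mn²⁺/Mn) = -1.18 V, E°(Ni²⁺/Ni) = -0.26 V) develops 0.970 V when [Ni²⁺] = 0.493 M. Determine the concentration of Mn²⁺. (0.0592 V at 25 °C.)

From the Nernst equation, log Q = n(E° − E)/0.0592 = 2(0.92 − 0.970)/0.0592 = -1.689, so Q = 0.0205.
With Q = [Mn²⁺]/[Ni²⁺] and the known concentrations, [Mn²⁺] in the numerator gives [Mn²⁺] = 0.01 M.

0.01 M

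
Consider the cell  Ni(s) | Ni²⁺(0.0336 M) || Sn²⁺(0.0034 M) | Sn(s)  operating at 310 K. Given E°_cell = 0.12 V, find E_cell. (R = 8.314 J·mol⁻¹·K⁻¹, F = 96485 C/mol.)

Balancing electrons gives n = 2; the reaction quotient is Q = [Ni²⁺]/[Sn²⁺] = 9.88.
E = E° − (RT/nF) ln Q = 0.12 − (8.314×310)/(2×96485) × (2.291) = 0.120 − 0.031 = 0.089 V.

0.089 V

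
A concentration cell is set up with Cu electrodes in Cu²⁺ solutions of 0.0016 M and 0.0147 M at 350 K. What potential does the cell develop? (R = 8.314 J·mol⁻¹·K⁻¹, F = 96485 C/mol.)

0.033 V

Both half-cells are Cu²⁺/Cu, so E°_cell = 0. The concentrated side is the cathode; the cell reaction moves Cu²⁺ from high to low concentration with n = 2.
Q = [Cu²⁺]_dilute/[Cu²⁺]_conc = 0.0016/0.0147 = 0.109.
E = 0 − (RT/nF) ln Q = −((8.314×350)/(2×96485))(-2.218) = 0.0334 V.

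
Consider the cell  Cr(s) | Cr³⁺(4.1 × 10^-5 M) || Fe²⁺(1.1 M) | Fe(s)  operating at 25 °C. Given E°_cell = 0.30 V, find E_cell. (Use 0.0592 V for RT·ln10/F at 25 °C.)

0.388 V

Balancing electrons gives n = 6; the reaction quotient is Q = [Cr³⁺]^2/[Fe²⁺]^3 = 1.26 × 10^-9.
At 25 °C, E = E° − (0.0592/n) log Q = 0.30 − (0.0592/6)(-8.899) = 0.300 + 0.088 = 0.388 V.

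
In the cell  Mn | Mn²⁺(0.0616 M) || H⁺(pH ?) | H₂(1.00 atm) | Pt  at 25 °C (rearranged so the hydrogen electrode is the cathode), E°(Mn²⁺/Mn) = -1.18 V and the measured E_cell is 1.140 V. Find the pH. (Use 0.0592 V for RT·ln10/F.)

pH = 1.28

E°_cell = 1.18 V and n = 2.
log Q = n(E° − E)/0.0592 = 2×(1.18 − 1.140)/0.0592 = 1.351.
With Q = [Mn²⁺]·P(H₂) / [H⁺]^2, solving for [H⁺] gives log[H⁺] = -1.281, so pH = 1.28.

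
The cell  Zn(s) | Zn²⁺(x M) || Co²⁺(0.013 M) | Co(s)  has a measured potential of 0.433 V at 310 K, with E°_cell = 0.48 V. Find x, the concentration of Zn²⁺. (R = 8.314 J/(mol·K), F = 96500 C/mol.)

0.44 M

From the Nernst equation, ln Q = nF(E° − E)/RT = 2×96500×(0.48 − 0.433)/(8.314×310) = 3.520, so Q = 33.8.
With Q = [Zn²⁺]/[Co²⁺] and the known concentrations, [Zn²⁺] in the numerator gives [Zn²⁺] = 0.44 M.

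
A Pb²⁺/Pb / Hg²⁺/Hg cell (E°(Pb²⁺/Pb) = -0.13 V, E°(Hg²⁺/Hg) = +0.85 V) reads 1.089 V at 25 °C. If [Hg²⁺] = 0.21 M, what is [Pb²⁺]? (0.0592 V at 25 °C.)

4.4 × 10^-5 M

From the Nernst equation, log Q = n(E° − E)/0.0592 = 2(0.98 − 1.089)/0.0592 = -3.682, so Q = 2.08 × 10^-4.
With Q = [Pb²⁺]/[Hg²⁺] and the known concentrations, [Pb²⁺] in the numerator gives [Pb²⁺] = 4.4 × 10^-5 M.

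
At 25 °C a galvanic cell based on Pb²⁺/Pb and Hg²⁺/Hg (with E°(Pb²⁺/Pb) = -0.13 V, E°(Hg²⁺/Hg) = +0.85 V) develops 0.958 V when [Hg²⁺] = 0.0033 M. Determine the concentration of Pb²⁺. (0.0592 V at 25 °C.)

From the Nernst equation, log Q = n(E° − E)/0.0592 = 2(0.98 − 0.958)/0.0592 = 0.743, so Q = 5.54.
With Q = [Pb²⁺]/[Hg²⁺] and the known concentrations, [Pb²⁺] in the numerator gives [Pb²⁺] = 0.018 M.

0.018 M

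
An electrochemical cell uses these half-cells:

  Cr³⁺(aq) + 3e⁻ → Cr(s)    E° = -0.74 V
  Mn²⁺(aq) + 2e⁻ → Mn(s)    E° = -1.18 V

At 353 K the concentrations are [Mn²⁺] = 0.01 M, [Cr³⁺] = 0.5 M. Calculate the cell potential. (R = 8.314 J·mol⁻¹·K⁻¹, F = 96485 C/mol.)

The Cr³⁺/Cr couple has the higher reduction potential and acts as the cathode, so E°_cell = -0.74 − (-1.18) = 0.44 V.
Balancing electrons gives n = 6; the reaction quotient is Q = [Mn²⁺]^3/[Cr³⁺]^2 = 4 × 10^-6.
E = E° − (RT/nF) ln Q = 0.44 − (8.314×353)/(6×96485) × (-12.429) = 0.440 + 0.063 = 0.503 V.

0.503 V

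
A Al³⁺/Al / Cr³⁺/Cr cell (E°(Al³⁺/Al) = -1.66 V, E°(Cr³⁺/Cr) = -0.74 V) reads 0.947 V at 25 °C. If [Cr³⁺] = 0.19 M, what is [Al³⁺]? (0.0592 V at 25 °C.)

0.0081 M

From the Nernst equation, log Q = n(E° − E)/0.0592 = 3(0.92 − 0.947)/0.0592 = -1.368, so Q = 0.0428.
With Q = [Al³⁺]/[Cr³⁺] and the known concentrations, [Al³⁺] in the numerator gives [Al³⁺] = 0.0081 M.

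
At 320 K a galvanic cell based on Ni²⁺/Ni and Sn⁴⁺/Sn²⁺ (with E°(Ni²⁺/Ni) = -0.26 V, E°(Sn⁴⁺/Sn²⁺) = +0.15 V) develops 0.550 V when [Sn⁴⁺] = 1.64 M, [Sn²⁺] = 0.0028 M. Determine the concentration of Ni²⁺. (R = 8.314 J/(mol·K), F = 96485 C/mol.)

From the Nernst equation, ln Q = nF(E° − E)/RT = 2×96485×(0.41 − 0.550)/(8.314×320) = -10.154, so Q = 3.89 × 10^-5.
With Q = [Ni²⁺]·[Sn²⁺]/[Sn⁴⁺] and the known concentrations, [Ni²⁺] in the numerator gives [Ni²⁺] = 0.023 M.

0.023 M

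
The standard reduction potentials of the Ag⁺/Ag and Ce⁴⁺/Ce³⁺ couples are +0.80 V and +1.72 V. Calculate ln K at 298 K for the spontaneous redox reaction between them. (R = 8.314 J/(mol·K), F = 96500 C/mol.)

ln K = 35.8

E°_cell = +1.72 − (+0.80) = 0.92 V, with n = 1 electron transferred.
At equilibrium E = 0, so the Nernst equation gives ln K = nFE°/RT = (1)(96500)(0.92)/((8.314)(298)) = 35.83.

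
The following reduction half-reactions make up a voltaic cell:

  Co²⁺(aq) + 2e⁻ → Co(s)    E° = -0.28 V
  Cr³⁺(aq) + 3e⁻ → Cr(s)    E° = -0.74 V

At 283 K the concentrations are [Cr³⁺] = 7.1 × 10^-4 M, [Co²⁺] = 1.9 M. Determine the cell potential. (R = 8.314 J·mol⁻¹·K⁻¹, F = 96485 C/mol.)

The Co²⁺/Co couple has the higher reduction potential and acts as the cathode, so E°_cell = -0.28 − (-0.74) = 0.46 V.
Balancing electrons gives n = 6; the reaction quotient is Q = [Cr³⁺]^2/[Co²⁺]^3 = 7.35 × 10^-8.
E = E° − (RT/nF) ln Q = 0.46 − (8.314×283)/(6×96485) × (-16.426) = 0.460 + 0.067 = 0.527 V.

0.527 V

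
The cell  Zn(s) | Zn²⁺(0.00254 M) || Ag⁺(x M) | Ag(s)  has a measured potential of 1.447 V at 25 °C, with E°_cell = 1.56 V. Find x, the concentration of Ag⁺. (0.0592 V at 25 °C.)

6.2 × 10^-4 M

From the Nernst equation, log Q = n(E° − E)/0.0592 = 2(1.56 − 1.447)/0.0592 = 3.818, so Q = 6570.
With Q = [Zn²⁺]/[Ag⁺]^2 and the known concentrations, [Ag⁺]^2 in the denominator gives [Ag⁺] = 6.2 × 10^-4 M.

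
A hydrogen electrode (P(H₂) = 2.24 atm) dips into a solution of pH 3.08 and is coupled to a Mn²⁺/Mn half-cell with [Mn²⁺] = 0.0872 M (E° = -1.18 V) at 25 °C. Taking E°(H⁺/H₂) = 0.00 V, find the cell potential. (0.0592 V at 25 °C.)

The hydrogen couple is the cathode, so E°_cell = 1.18 V; n = 2.
[H⁺] = 10^(−3.08) = 8.3 × 10^-4 M, and Q = [Mn²⁺]·P(H₂) / [H⁺]^2 = 2.82 × 10^5.
E = E° − (0.0592/2) log Q = 1.18 − (0.0592/2)(5.451) = 1.019 V.

1.02 V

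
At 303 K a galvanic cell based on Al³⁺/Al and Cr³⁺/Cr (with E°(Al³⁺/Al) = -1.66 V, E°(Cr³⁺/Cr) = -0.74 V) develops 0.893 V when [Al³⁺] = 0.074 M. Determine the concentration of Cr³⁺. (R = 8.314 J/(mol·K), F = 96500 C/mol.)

From the Nernst equation, ln Q = nF(E° − E)/RT = 3×96500×(0.92 − 0.893)/(8.314×303) = 3.103, so Q = 22.3.
With Q = [Al³⁺]/[Cr³⁺] and the known concentrations, [Cr³⁺] in the denominator gives [Cr³⁺] = 0.0033 M.

0.0033 M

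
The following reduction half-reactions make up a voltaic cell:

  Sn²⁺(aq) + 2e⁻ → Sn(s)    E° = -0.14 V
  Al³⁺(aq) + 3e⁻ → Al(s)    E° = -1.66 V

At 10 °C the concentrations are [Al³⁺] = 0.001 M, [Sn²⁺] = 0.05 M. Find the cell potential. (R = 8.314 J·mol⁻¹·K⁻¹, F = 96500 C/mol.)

The Sn²⁺/Sn couple has the higher reduction potential and acts as the cathode, so E°_cell = -0.14 − (-1.66) = 1.52 V.
Balancing electrons gives n = 6; the reaction quotient is Q = [Al³⁺]^2/[Sn²⁺]^3 = 0.00800.
E = E° − (RT/nF) ln Q = 1.52 − (8.314×283)/(6×96500) × (-4.828) = 1.520 + 0.020 = 1.540 V.

1.54 V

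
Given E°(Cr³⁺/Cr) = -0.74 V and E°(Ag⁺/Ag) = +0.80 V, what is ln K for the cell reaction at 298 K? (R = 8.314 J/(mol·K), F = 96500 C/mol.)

E°_cell = +0.80 − (-0.74) = 1.54 V, with n = 3 electrons transferred.
At equilibrium E = 0, so the Nernst equation gives ln K = nFE°/RT = (3)(96500)(1.54)/((8.314)(298)) = 179.95.

ln K = 179.9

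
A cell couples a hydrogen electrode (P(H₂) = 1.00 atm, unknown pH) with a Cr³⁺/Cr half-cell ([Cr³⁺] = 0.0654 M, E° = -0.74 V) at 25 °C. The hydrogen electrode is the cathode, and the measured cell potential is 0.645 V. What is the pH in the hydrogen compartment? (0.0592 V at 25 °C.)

E°_cell = 0.74 V and n = 6.
log Q = n(E° − E)/0.0592 = 6×(0.74 − 0.645)/0.0592 = 9.628.
With Q = [Cr³⁺]^2·P(H₂)^3 / [H⁺]^6, solving for [H⁺] gives log[H⁺] = -2.000, so pH = 2.00.

pH = 2.00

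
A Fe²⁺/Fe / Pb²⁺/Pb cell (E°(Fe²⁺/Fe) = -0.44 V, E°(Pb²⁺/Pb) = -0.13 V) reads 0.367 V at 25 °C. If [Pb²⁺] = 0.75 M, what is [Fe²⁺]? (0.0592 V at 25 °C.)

From the Nernst equation, log Q = n(E° − E)/0.0592 = 2(0.31 − 0.367)/0.0592 = -1.926, so Q = 0.0119.
With Q = [Fe²⁺]/[Pb²⁺] and the known concentrations, [Fe²⁺] in the numerator gives [Fe²⁺] = 0.0089 M.

0.0089 M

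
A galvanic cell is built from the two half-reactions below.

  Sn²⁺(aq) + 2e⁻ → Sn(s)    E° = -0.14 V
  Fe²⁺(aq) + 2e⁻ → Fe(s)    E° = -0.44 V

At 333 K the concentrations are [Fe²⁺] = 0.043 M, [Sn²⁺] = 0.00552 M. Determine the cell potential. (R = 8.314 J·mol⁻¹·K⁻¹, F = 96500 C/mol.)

The Sn²⁺/Sn couple has the higher reduction potential and acts as the cathode, so E°_cell = -0.14 − (-0.44) = 0.30 V.
Balancing electrons gives n = 2; the reaction quotient is Q = [Fe²⁺]/[Sn²⁺] = 7.79.
E = E° − (RT/nF) ln Q = 0.30 − (8.314×333)/(2×96500) × (2.053) = 0.300 − 0.029 = 0.271 V.

0.271 V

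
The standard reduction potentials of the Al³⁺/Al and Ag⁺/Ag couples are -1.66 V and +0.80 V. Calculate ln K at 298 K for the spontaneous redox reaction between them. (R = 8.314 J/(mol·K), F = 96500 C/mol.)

ln K = 287.4

E°_cell = +0.80 − (-1.66) = 2.46 V, with n = 3 electrons transferred.
At equilibrium E = 0, so the Nernst equation gives ln K = nFE°/RT = (3)(96500)(2.46)/((8.314)(298)) = 287.45.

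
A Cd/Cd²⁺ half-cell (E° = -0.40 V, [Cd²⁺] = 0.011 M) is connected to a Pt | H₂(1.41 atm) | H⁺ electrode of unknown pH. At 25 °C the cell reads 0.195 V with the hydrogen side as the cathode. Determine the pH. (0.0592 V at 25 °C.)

E°_cell = 0.40 V and n = 2.
log Q = n(E° − E)/0.0592 = 2×(0.40 − 0.195)/0.0592 = 6.926.
With Q = [Cd²⁺]·P(H₂) / [H⁺]^2, solving for [H⁺] gives log[H⁺] = -4.368, so pH = 4.37.

pH = 4.37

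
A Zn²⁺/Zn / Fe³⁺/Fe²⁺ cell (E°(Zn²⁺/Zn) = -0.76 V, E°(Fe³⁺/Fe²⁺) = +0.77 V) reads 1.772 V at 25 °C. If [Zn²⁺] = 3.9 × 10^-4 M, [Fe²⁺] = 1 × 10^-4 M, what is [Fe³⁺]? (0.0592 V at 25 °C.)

0.024 M

From the Nernst equation, log Q = n(E° − E)/0.0592 = 2(1.53 − 1.772)/0.0592 = -8.176, so Q = 6.67 × 10^-9.
With Q = [Zn²⁺]·[Fe²⁺]^2/[Fe³⁺]^2 and the known concentrations, [Fe³⁺]^2 in the denominator gives [Fe³⁺] = 0.024 M.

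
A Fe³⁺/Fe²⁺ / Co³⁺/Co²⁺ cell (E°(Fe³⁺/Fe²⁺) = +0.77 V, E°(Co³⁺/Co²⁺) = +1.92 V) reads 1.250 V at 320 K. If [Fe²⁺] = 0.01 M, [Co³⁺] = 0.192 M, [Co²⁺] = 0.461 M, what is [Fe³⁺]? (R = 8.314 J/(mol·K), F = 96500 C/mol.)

1.1 × 10^-4 M

From the Nernst equation, ln Q = nF(E° − E)/RT = 1×96500×(1.15 − 1.250)/(8.314×320) = -3.627, so Q = 0.0266.
With Q = [Fe³⁺]·[Co²⁺]/([Fe²⁺]·[Co³⁺]) and the known concentrations, [Fe³⁺] in the numerator gives [Fe³⁺] = 1.1 × 10^-4 M.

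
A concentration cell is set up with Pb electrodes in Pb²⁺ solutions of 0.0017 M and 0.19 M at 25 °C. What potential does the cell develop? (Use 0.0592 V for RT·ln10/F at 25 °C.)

0.061 V

Both half-cells are Pb²⁺/Pb, so E°_cell = 0. The concentrated side is the cathode; the cell reaction moves Pb²⁺ from high to low concentration with n = 2.
Q = [Pb²⁺]_dilute/[Pb²⁺]_conc = 0.0017/0.19 = 0.00895.
E = 0 − (0.0592/2) log Q = −(0.0592/2)(-2.048) = 0.0606 V.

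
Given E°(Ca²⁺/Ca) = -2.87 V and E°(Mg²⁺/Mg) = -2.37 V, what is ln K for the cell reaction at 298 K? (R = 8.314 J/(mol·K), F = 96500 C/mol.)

ln K = 38.9

E°_cell = -2.37 − (-2.87) = 0.50 V, with n = 2 electrons transferred.
At equilibrium E = 0, so the Nernst equation gives ln K = nFE°/RT = (2)(96500)(0.50)/((8.314)(298)) = 38.95.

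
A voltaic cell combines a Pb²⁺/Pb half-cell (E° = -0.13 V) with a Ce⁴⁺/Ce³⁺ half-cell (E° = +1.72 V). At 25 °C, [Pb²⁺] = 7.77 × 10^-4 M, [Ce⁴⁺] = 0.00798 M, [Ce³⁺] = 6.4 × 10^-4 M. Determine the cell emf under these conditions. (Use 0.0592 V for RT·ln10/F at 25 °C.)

The Ce⁴⁺/Ce³⁺ couple has the higher reduction potential and acts as the cathode, so E°_cell = +1.72 − (-0.13) = 1.85 V.
Balancing electrons gives n = 2; the reaction quotient is Q = [Pb²⁺]·[Ce³⁺]^2/[Ce⁴⁺]^2 = 5 × 10^-6.
At 25 °C, E = E° − (0.0592/n) log Q = 1.85 − (0.0592/2)(-5.301) = 1.850 + 0.157 = 2.007 V.

2.01 V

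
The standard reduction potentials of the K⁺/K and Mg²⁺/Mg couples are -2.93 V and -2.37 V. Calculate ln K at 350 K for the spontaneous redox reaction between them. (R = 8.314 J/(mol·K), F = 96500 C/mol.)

ln K = 37.1

E°_cell = -2.37 − (-2.93) = 0.56 V, with n = 2 electrons transferred.
At equilibrium E = 0, so the Nernst equation gives ln K = nFE°/RT = (2)(96500)(0.56)/((8.314)(350)) = 37.14.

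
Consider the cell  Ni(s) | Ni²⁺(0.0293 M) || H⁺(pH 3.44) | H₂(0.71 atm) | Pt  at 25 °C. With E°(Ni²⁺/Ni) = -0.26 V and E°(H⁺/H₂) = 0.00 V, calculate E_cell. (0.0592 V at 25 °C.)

The hydrogen couple is the cathode, so E°_cell = 0.26 V; n = 2.
[H⁺] = 10^(−3.44) = 3.6 × 10^-4 M, and Q = [Ni²⁺]·P(H₂) / [H⁺]^2 = 1.58 × 10^5.
E = E° − (0.0592/2) log Q = 0.26 − (0.0592/2)(5.198) = 0.106 V.

0.11 V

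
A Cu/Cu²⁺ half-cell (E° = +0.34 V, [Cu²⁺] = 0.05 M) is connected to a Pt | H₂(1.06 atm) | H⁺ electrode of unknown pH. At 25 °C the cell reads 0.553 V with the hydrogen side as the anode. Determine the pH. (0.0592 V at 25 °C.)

E°_cell = 0.34 V and n = 2.
log Q = n(E° − E)/0.0592 = 2×(0.34 − 0.553)/0.0592 = -7.196.
With Q = [H⁺]^2 / ([Cu²⁺]·P(H₂)), solving for [H⁺] gives log[H⁺] = -4.236, so pH = 4.24.

pH = 4.24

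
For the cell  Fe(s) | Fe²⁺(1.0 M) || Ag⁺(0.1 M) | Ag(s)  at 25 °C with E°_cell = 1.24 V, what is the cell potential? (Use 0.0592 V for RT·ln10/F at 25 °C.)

1.18 V

Balancing electrons gives n = 2; the reaction quotient is Q = [Fe²⁺]/[Ag⁺]^2 = 100.
At 25 °C, E = E° − (0.0592/n) log Q = 1.24 − (0.0592/2)(2.000) = 1.240 − 0.059 = 1.181 V.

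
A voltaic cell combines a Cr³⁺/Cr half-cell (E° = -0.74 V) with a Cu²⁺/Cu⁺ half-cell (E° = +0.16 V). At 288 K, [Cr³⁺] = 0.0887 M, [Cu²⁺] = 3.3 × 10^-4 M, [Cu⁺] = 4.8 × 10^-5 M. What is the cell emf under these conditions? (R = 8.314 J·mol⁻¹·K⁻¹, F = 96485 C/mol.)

0.968 V

The Cu²⁺/Cu⁺ couple has the higher reduction potential and acts as the cathode, so E°_cell = +0.16 − (-0.74) = 0.90 V.
Balancing electrons gives n = 3; the reaction quotient is Q = [Cr³⁺]·[Cu⁺]^3/[Cu²⁺]^3 = 2.73 × 10^-4.
E = E° − (RT/nF) ln Q = 0.90 − (8.314×288)/(3×96485) × (-8.206) = 0.900 + 0.068 = 0.968 V.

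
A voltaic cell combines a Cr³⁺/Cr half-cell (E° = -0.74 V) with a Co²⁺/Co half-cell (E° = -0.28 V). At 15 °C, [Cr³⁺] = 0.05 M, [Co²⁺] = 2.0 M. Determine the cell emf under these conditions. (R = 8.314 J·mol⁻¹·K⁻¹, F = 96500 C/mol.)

The Co²⁺/Co couple has the higher reduction potential and acts as the cathode, so E°_cell = -0.28 − (-0.74) = 0.46 V.
Balancing electrons gives n = 6; the reaction quotient is Q = [Cr³⁺]^2/[Co²⁺]^3 = 3.13 × 10^-4.
E = E° − (RT/nF) ln Q = 0.46 − (8.314×288)/(6×96500) × (-8.071) = 0.460 + 0.033 = 0.493 V.

0.493 V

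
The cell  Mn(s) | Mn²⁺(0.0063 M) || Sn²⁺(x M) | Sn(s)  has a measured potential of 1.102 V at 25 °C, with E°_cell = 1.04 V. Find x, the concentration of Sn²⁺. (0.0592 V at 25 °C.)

From the Nernst equation, log Q = n(E° − E)/0.0592 = 2(1.04 − 1.102)/0.0592 = -2.095, so Q = 0.00804.
With Q = [Mn²⁺]/[Sn²⁺] and the known concentrations, [Sn²⁺] in the denominator gives [Sn²⁺] = 0.78 M.

0.78 M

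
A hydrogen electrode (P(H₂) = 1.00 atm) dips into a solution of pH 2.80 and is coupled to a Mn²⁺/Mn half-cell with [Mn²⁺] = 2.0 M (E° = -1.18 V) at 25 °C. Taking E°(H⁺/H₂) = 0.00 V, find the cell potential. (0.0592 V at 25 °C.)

1.01 V

The hydrogen couple is the cathode, so E°_cell = 1.18 V; n = 2.
[H⁺] = 10^(−2.80) = 0.0016 M, and Q = [Mn²⁺]·P(H₂) / [H⁺]^2 = 7.96 × 10^5.
E = E° − (0.0592/2) log Q = 1.18 − (0.0592/2)(5.901) = 1.005 V.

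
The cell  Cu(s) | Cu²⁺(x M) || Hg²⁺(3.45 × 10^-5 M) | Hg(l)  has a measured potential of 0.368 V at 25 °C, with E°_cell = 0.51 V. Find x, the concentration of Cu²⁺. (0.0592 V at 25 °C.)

2.2 M

From the Nernst equation, log Q = n(E° − E)/0.0592 = 2(0.51 − 0.368)/0.0592 = 4.797, so Q = 6.27 × 10^4.
With Q = [Cu²⁺]/[Hg²⁺] and the known concentrations, [Cu²⁺] in the numerator gives [Cu²⁺] = 2.2 M.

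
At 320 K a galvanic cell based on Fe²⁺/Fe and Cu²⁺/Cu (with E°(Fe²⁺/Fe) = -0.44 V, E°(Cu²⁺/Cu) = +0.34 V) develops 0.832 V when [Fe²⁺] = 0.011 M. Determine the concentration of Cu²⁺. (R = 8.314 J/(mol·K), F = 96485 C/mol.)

From the Nernst equation, ln Q = nF(E° − E)/RT = 2×96485×(0.78 − 0.832)/(8.314×320) = -3.772, so Q = 0.0230.
With Q = [Fe²⁺]/[Cu²⁺] and the known concentrations, [Cu²⁺] in the denominator gives [Cu²⁺] = 0.48 M.

0.48 M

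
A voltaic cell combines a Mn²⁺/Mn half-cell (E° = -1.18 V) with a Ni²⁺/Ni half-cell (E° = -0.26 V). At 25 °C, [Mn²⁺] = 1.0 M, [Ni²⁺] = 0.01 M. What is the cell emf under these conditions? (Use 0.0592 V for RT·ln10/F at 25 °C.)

0.861 V

The Ni²⁺/Ni couple has the higher reduction potential and acts as the cathode, so E°_cell = -0.26 − (-1.18) = 0.92 V.
Balancing electrons gives n = 2; the reaction quotient is Q = [Mn²⁺]/[Ni²⁺] = 100.
At 25 °C, E = E° − (0.0592/n) log Q = 0.92 − (0.0592/2)(2.000) = 0.920 − 0.059 = 0.861 V.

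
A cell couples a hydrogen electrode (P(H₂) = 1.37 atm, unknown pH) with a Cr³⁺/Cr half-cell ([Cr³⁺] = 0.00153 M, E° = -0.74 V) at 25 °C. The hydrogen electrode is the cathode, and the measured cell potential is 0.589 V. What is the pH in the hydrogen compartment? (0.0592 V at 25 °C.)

E°_cell = 0.74 V and n = 6.
log Q = n(E° − E)/0.0592 = 6×(0.74 − 0.589)/0.0592 = 15.304.
With Q = [Cr³⁺]^2·P(H₂)^3 / [H⁺]^6, solving for [H⁺] gives log[H⁺] = -3.421, so pH = 3.42.

pH = 3.42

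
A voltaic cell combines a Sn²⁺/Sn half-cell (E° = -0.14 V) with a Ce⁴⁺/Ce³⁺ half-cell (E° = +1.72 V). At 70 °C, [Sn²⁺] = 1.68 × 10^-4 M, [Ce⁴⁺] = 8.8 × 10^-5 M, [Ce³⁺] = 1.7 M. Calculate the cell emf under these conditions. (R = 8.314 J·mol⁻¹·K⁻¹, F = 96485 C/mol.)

The Ce⁴⁺/Ce³⁺ couple has the higher reduction potential and acts as the cathode, so E°_cell = +1.72 − (-0.14) = 1.86 V.
Balancing electrons gives n = 2; the reaction quotient is Q = [Sn²⁺]·[Ce³⁺]^2/[Ce⁴⁺]^2 = 6.27 × 10^4.
E = E° − (RT/nF) ln Q = 1.86 − (8.314×343)/(2×96485) × (11.046) = 1.860 − 0.163 = 1.697 V.

1.70 V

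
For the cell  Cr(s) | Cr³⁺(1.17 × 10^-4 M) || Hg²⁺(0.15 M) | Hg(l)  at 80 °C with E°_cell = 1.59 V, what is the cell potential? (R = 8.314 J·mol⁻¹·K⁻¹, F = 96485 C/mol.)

1.65 V

Balancing electrons gives n = 6; the reaction quotient is Q = [Cr³⁺]^2/[Hg²⁺]^3 = 4.06 × 10^-6.
E = E° − (RT/nF) ln Q = 1.59 − (8.314×353)/(6×96485) × (-12.415) = 1.590 + 0.063 = 1.653 V.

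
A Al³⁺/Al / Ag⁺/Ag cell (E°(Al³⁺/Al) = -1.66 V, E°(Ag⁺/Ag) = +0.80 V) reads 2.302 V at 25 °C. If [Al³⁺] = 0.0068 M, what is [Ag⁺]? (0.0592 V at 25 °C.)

From the Nernst equation, log Q = n(E° − E)/0.0592 = 3(2.46 − 2.302)/0.0592 = 8.007, so Q = 1.02 × 10^8.
With Q = [Al³⁺]/[Ag⁺]^3 and the known concentrations, [Ag⁺]^3 in the denominator gives [Ag⁺] = 4.1 × 10^-4 M.

4.1 × 10^-4 M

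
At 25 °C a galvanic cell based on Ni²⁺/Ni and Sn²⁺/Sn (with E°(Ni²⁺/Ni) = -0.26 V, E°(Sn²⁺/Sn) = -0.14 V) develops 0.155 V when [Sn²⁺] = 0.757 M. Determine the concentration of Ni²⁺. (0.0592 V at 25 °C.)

0.05 M

From the Nernst equation, log Q = n(E° − E)/0.0592 = 2(0.12 − 0.155)/0.0592 = -1.182, so Q = 0.0657.
With Q = [Ni²⁺]/[Sn²⁺] and the known concentrations, [Ni²⁺] in the numerator gives [Ni²⁺] = 0.05 M.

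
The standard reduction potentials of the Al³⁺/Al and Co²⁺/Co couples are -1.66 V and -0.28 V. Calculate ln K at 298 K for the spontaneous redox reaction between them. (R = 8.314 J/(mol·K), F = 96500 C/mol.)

ln K = 322.5

E°_cell = -0.28 − (-1.66) = 1.38 V, with n = 6 electrons transferred.
At equilibrium E = 0, so the Nernst equation gives ln K = nFE°/RT = (6)(96500)(1.38)/((8.314)(298)) = 322.50.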